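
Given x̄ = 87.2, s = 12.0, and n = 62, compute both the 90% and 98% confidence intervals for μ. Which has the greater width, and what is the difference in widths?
98% CI is wider by 2.19

df = 61
90% CI: t* = 1.670, (84.65, 89.75), width = 2 · t* · s/√n = 5.09
98% CI: t* = 2.389, (83.56, 90.84), width = 2 · t* · s/√n = 7.28

The 98% CI is wider by 7.28 - 5.09 = 2.19.
Higher confidence requires a wider interval.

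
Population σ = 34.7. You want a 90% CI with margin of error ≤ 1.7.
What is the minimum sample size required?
n ≥ 1128

For margin E ≤ 1.7:
n ≥ (z* · σ / E)²
n ≥ (1.645 · 34.7 / 1.7)²
n ≥ 1127.44

Minimum n = 1128 (rounding up)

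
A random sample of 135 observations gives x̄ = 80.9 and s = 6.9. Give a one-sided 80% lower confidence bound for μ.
μ ≥ 80.40

Lower bound (one-sided):
t* = 0.844 (one-sided for 80%)
Lower bound = x̄ - t* · s/√n = 80.9 - 0.844 · 6.9/√135 = 80.40

We are 80% confident that μ ≥ 80.40.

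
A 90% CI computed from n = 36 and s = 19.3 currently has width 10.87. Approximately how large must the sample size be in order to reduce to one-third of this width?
n ≈ 324

CI width ∝ 1/√n
To reduce width by factor 3, need √n to grow by 3 → need 3² = 9 times as many samples.

Current: n = 36, width = 10.87
New: n = 324, width ≈ 3.54

Width reduced by factor of 10.87/3.54 = 3.07.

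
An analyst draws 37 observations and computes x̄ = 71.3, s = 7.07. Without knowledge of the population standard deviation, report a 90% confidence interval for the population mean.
(69.34, 73.26)

t-interval (σ unknown):
df = n - 1 = 36
t* = 1.688 for 90% confidence

Margin of error = t* · s/√n = 1.688 · 7.07/√37 = 1.96

CI: (69.34, 73.26)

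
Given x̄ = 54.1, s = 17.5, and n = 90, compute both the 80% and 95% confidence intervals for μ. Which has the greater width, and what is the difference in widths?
95% CI is wider by 2.57

df = 89
80% CI: t* = 1.291, (51.72, 56.48), width = 2 · t* · s/√n = 4.76
95% CI: t* = 1.987, (50.43, 57.77), width = 2 · t* · s/√n = 7.33

The 95% CI is wider by 7.33 - 4.76 = 2.57.
Higher confidence requires a wider interval.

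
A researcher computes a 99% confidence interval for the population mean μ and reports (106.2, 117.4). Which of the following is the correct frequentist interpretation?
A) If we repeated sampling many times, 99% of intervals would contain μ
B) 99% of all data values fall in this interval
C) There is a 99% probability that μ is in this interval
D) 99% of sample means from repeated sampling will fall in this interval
A

A) Correct — this is the frequentist long-run coverage interpretation.
B) Wrong — a CI is about the parameter μ, not individual data values.
C) Wrong — μ is fixed; the randomness lives in the interval, not in μ.
D) Wrong — coverage applies to intervals containing μ, not to future x̄ values.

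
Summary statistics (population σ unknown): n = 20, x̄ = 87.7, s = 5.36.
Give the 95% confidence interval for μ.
(85.19, 90.21)

t-interval (σ unknown):
df = n - 1 = 19
t* = 2.093 for 95% confidence

Margin of error = t* · s/√n = 2.093 · 5.36/√20 = 2.51

CI: (85.19, 90.21)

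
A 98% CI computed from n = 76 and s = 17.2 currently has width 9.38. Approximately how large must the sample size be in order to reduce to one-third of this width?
n ≈ 684

CI width ∝ 1/√n
To reduce width by factor 3, need √n to grow by 3 → need 3² = 9 times as many samples.

Current: n = 76, width = 9.38
New: n = 684, width ≈ 3.07

Width reduced by factor of 9.38/3.07 = 3.06.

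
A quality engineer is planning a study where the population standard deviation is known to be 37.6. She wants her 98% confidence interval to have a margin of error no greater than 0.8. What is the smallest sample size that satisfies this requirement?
n ≥ 11952

For margin E ≤ 0.8:
n ≥ (z* · σ / E)²
n ≥ (2.326 · 37.6 / 0.8)²
n ≥ 11951.30

Minimum n = 11952 (rounding up)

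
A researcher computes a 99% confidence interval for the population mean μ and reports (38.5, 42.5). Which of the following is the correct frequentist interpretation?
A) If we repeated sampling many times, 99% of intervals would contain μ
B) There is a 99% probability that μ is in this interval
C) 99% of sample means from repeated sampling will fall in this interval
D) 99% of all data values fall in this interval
A

A) Correct — this is the frequentist long-run coverage interpretation.
B) Wrong — μ is fixed; the randomness lives in the interval, not in μ.
C) Wrong — coverage applies to intervals containing μ, not to future x̄ values.
D) Wrong — a CI is about the parameter μ, not individual data values.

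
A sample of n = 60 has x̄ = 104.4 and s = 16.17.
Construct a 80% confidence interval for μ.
(101.69, 107.11)

t-interval (σ unknown):
df = n - 1 = 59
t* = 1.296 for 80% confidence

Margin of error = t* · s/√n = 1.296 · 16.17/√60 = 2.71

CI: (101.69, 107.11)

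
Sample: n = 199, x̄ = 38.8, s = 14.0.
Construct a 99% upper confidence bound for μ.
μ ≤ 41.13

Upper bound (one-sided):
t* = 2.345 (one-sided for 99%)
Upper bound = x̄ + t* · s/√n = 38.8 + 2.345 · 14.0/√199 = 41.13

We are 99% confident that μ ≤ 41.13.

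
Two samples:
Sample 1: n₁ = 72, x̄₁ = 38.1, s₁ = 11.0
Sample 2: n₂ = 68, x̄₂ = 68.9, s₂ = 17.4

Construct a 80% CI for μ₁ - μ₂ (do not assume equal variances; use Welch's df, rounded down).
(-33.99, -27.61)

Difference: x̄₁ - x̄₂ = -30.80
SE = √(s₁²/n₁ + s₂²/n₂) = √(11.0²/72 + 17.4²/68) = 2.4765
df = 112.06 → 112 (Welch–Satterthwaite, rounded down)
t* = 1.289

CI: -30.80 ± 1.289 · 2.4765 = -30.80 ± 3.19 = (-33.99, -27.61)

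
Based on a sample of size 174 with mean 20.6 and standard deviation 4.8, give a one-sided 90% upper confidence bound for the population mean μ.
μ ≤ 21.07

Upper bound (one-sided):
t* = 1.286 (one-sided for 90%)
Upper bound = x̄ + t* · s/√n = 20.6 + 1.286 · 4.8/√174 = 21.07

We are 90% confident that μ ≤ 21.07.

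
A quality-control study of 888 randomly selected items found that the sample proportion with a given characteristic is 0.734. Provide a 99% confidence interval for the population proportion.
(0.696, 0.772)

Proportion CI:
SE = √(p̂(1-p̂)/n) = √(0.734 · 0.266 / 888) = 0.01483

z* = 2.576
Margin = z* · SE = 2.576 · 0.01483 = 0.0382

CI: 0.734 ± 0.0382 = (0.696, 0.772)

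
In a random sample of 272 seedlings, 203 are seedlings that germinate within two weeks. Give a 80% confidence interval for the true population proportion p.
(0.713, 0.780)

Proportion CI:
p̂ = 203/272 = 0.74632
SE = √(p̂(1-p̂)/n) = √(0.74632 · 0.25368 / 272) = 0.02638

z* = 1.282
Margin = z* · SE = 1.282 · 0.02638 = 0.0338

CI: 0.74632 ± 0.0338 = (0.713, 0.780)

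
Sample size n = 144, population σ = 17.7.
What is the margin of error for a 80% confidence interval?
Margin of error = 1.89

Margin of error = z* · σ/√n
= 1.282 · 17.7/√144
= 1.282 · 17.7/12.0000
= 1.89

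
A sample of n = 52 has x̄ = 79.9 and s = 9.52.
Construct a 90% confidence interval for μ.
(77.69, 82.11)

t-interval (σ unknown):
df = n - 1 = 51
t* = 1.675 for 90% confidence

Margin of error = t* · s/√n = 1.675 · 9.52/√52 = 2.21

CI: (77.69, 82.11)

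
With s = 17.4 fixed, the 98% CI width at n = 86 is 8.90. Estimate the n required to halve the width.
n ≈ 344

CI width ∝ 1/√n
To reduce width by factor 2, need √n to grow by 2 → need 2² = 4 times as many samples.

Current: n = 86, width = 8.90
New: n = 344, width ≈ 4.38

Width reduced by factor of 8.90/4.38 = 2.03.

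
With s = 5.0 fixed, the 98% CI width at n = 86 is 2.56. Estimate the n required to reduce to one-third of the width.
n ≈ 774

CI width ∝ 1/√n
To reduce width by factor 3, need √n to grow by 3 → need 3² = 9 times as many samples.

Current: n = 86, width = 2.56
New: n = 774, width ≈ 0.84

Width reduced by factor of 2.56/0.84 = 3.05.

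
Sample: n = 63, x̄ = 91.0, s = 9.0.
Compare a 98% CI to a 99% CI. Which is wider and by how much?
99% CI is wider by 0.61

df = 62
98% CI: t* = 2.388, (88.29, 93.71), width = 2 · t* · s/√n = 5.42
99% CI: t* = 2.657, (87.99, 94.01), width = 2 · t* · s/√n = 6.03

The 99% CI is wider by 6.03 - 5.42 = 0.61.
Higher confidence requires a wider interval.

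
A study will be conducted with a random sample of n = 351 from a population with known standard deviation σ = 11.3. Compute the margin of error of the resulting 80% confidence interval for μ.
Margin of error = 0.77

Margin of error = z* · σ/√n
= 1.282 · 11.3/√351
= 1.282 · 11.3/18.7350
= 0.77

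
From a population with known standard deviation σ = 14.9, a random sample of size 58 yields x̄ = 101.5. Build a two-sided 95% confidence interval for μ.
(97.67, 105.33)

z-interval (σ known):
z* = 1.960 for 95% confidence

Margin of error = z* · σ/√n = 1.960 · 14.9/√58 = 3.83

CI: (101.5 - 3.83, 101.5 + 3.83) = (97.67, 105.33)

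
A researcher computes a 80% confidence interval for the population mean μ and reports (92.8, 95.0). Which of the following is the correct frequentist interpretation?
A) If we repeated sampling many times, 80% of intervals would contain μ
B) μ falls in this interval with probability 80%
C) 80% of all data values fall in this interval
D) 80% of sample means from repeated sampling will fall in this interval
A

A) Correct — this is the frequentist long-run coverage interpretation.
B) Wrong — μ is fixed; the randomness lives in the interval, not in μ.
C) Wrong — a CI is about the parameter μ, not individual data values.
D) Wrong — coverage applies to intervals containing μ, not to future x̄ values.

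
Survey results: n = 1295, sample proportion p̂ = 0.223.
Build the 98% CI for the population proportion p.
(0.196, 0.250)

Proportion CI:
SE = √(p̂(1-p̂)/n) = √(0.223 · 0.777 / 1295) = 0.01157

z* = 2.326
Margin = z* · SE = 2.326 · 0.01157 = 0.0269

CI: 0.223 ± 0.0269 = (0.196, 0.250)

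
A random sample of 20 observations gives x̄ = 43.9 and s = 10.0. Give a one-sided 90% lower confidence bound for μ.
μ ≥ 40.93

Lower bound (one-sided):
t* = 1.328 (one-sided for 90%)
Lower bound = x̄ - t* · s/√n = 43.9 - 1.328 · 10.0/√20 = 40.93

We are 90% confident that μ ≥ 40.93.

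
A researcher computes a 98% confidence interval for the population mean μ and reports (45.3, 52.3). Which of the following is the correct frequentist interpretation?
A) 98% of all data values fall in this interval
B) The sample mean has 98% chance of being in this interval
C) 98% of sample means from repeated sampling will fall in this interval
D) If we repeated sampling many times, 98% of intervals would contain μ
D

A) Wrong — a CI is about the parameter μ, not individual data values.
B) Wrong — x̄ is observed and sits in the interval by construction.
C) Wrong — coverage applies to intervals containing μ, not to future x̄ values.
D) Correct — this is the frequentist long-run coverage interpretation.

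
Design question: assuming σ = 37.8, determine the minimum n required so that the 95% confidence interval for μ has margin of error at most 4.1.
n ≥ 327

For margin E ≤ 4.1:
n ≥ (z* · σ / E)²
n ≥ (1.960 · 37.8 / 4.1)²
n ≥ 326.53

Minimum n = 327 (rounding up)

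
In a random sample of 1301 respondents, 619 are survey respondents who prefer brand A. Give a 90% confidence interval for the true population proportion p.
(0.453, 0.499)

Proportion CI:
p̂ = 619/1301 = 0.47579
SE = √(p̂(1-p̂)/n) = √(0.47579 · 0.52421 / 1301) = 0.01385

z* = 1.645
Margin = z* · SE = 1.645 · 0.01385 = 0.0228

CI: 0.47579 ± 0.0228 = (0.453, 0.499)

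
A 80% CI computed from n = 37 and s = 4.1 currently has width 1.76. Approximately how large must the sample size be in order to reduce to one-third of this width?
n ≈ 333

CI width ∝ 1/√n
To reduce width by factor 3, need √n to grow by 3 → need 3² = 9 times as many samples.

Current: n = 37, width = 1.76
New: n = 333, width ≈ 0.58

Width reduced by factor of 1.76/0.58 = 3.03.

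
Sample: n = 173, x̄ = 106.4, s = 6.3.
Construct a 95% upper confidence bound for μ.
μ ≤ 107.19

Upper bound (one-sided):
t* = 1.654 (one-sided for 95%)
Upper bound = x̄ + t* · s/√n = 106.4 + 1.654 · 6.3/√173 = 107.19

We are 95% confident that μ ≤ 107.19.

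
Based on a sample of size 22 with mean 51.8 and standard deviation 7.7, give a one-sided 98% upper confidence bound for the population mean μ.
μ ≤ 55.39

Upper bound (one-sided):
t* = 2.189 (one-sided for 98%)
Upper bound = x̄ + t* · s/√n = 51.8 + 2.189 · 7.7/√22 = 55.39

We are 98% confident that μ ≤ 55.39.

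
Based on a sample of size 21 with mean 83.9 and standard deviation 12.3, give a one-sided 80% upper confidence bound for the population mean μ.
μ ≤ 86.21

Upper bound (one-sided):
t* = 0.860 (one-sided for 80%)
Upper bound = x̄ + t* · s/√n = 83.9 + 0.860 · 12.3/√21 = 86.21

We are 80% confident that μ ≤ 86.21.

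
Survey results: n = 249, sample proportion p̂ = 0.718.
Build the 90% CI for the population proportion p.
(0.671, 0.765)

Proportion CI:
SE = √(p̂(1-p̂)/n) = √(0.718 · 0.282 / 249) = 0.02852

z* = 1.645
Margin = z* · SE = 1.645 · 0.02852 = 0.0469

CI: 0.718 ± 0.0469 = (0.671, 0.765)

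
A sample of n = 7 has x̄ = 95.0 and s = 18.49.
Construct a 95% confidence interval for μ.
(77.90, 112.10)

t-interval (σ unknown):
df = n - 1 = 6
t* = 2.447 for 95% confidence

Margin of error = t* · s/√n = 2.447 · 18.49/√7 = 17.10

CI: (77.90, 112.10)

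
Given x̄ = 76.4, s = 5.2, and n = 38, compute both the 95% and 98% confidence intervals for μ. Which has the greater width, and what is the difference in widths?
98% CI is wider by 0.68

df = 37
95% CI: t* = 2.026, (74.69, 78.11), width = 2 · t* · s/√n = 3.42
98% CI: t* = 2.431, (74.35, 78.45), width = 2 · t* · s/√n = 4.10

The 98% CI is wider by 4.10 - 3.42 = 0.68.
Higher confidence requires a wider interval.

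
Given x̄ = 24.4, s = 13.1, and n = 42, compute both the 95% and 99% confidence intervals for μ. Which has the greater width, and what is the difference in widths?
99% CI is wider by 2.75

df = 41
95% CI: t* = 2.020, (20.32, 28.48), width = 2 · t* · s/√n = 8.17
99% CI: t* = 2.701, (18.94, 29.86), width = 2 · t* · s/√n = 10.92

The 99% CI is wider by 10.92 - 8.17 = 2.75.
Higher confidence requires a wider interval.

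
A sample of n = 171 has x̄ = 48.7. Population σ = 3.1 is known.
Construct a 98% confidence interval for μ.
(48.15, 49.25)

z-interval (σ known):
z* = 2.326 for 98% confidence

Margin of error = z* · σ/√n = 2.326 · 3.1/√171 = 0.55

CI: (48.7 - 0.55, 48.7 + 0.55) = (48.15, 49.25)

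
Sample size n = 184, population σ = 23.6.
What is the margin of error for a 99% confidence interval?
Margin of error = 4.48

Margin of error = z* · σ/√n
= 2.576 · 23.6/√184
= 2.576 · 23.6/13.5647
= 4.48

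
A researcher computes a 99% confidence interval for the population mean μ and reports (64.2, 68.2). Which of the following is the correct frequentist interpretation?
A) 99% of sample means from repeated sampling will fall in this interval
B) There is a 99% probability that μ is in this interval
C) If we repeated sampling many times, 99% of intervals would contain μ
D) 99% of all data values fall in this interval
C

A) Wrong — coverage applies to intervals containing μ, not to future x̄ values.
B) Wrong — μ is fixed; the randomness lives in the interval, not in μ.
C) Correct — this is the frequentist long-run coverage interpretation.
D) Wrong — a CI is about the parameter μ, not individual data values.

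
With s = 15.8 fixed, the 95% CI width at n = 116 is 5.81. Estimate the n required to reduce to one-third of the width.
n ≈ 1044

CI width ∝ 1/√n
To reduce width by factor 3, need √n to grow by 3 → need 3² = 9 times as many samples.

Current: n = 116, width = 5.81
New: n = 1044, width ≈ 1.92

Width reduced by factor of 5.81/1.92 = 3.03.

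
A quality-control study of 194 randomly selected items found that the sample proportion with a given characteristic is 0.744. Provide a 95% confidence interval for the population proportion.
(0.683, 0.805)

Proportion CI:
SE = √(p̂(1-p̂)/n) = √(0.744 · 0.256 / 194) = 0.03133

z* = 1.960
Margin = z* · SE = 1.960 · 0.03133 = 0.0614

CI: 0.744 ± 0.0614 = (0.683, 0.805)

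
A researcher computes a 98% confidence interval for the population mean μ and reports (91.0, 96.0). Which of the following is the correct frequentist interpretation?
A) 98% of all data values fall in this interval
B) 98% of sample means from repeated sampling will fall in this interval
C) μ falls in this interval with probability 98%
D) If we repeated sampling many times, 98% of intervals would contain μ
D

A) Wrong — a CI is about the parameter μ, not individual data values.
B) Wrong — coverage applies to intervals containing μ, not to future x̄ values.
C) Wrong — μ is fixed; the randomness lives in the interval, not in μ.
D) Correct — this is the frequentist long-run coverage interpretation.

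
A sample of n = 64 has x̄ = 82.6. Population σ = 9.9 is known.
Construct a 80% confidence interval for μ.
(81.01, 84.19)

z-interval (σ known):
z* = 1.282 for 80% confidence

Margin of error = z* · σ/√n = 1.282 · 9.9/√64 = 1.59

CI: (82.6 - 1.59, 82.6 + 1.59) = (81.01, 84.19)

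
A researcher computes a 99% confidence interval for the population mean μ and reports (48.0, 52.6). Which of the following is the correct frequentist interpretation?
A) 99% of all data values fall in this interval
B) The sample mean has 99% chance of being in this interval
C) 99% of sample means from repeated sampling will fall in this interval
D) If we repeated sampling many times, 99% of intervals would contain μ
D

A) Wrong — a CI is about the parameter μ, not individual data values.
B) Wrong — x̄ is observed and sits in the interval by construction.
C) Wrong — coverage applies to intervals containing μ, not to future x̄ values.
D) Correct — this is the frequentist long-run coverage interpretation.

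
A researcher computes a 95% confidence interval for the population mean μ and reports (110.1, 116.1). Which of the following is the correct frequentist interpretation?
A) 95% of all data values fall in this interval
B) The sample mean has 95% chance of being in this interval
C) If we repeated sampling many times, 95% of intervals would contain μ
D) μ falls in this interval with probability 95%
C

A) Wrong — a CI is about the parameter μ, not individual data values.
B) Wrong — x̄ is observed and sits in the interval by construction.
C) Correct — this is the frequentist long-run coverage interpretation.
D) Wrong — μ is fixed; the randomness lives in the interval, not in μ.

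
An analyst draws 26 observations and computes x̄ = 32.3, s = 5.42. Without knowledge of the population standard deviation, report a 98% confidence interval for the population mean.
(29.66, 34.94)

t-interval (σ unknown):
df = n - 1 = 25
t* = 2.485 for 98% confidence

Margin of error = t* · s/√n = 2.485 · 5.42/√26 = 2.64

CI: (29.66, 34.94)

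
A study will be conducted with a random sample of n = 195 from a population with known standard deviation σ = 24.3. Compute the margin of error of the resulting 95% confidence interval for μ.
Margin of error = 3.41

Margin of error = z* · σ/√n
= 1.960 · 24.3/√195
= 1.960 · 24.3/13.9642
= 3.41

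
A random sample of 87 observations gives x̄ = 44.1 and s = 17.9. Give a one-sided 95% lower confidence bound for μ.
μ ≥ 40.91

Lower bound (one-sided):
t* = 1.663 (one-sided for 95%)
Lower bound = x̄ - t* · s/√n = 44.1 - 1.663 · 17.9/√87 = 40.91

We are 95% confident that μ ≥ 40.91.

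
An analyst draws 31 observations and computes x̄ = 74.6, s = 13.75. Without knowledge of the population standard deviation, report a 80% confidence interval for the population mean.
(71.36, 77.84)

t-interval (σ unknown):
df = n - 1 = 30
t* = 1.310 for 80% confidence

Margin of error = t* · s/√n = 1.310 · 13.75/√31 = 3.24

CI: (71.36, 77.84)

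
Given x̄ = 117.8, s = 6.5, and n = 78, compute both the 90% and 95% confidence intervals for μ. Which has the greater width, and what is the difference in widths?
95% CI is wider by 0.48

df = 77
90% CI: t* = 1.665, (116.57, 119.03), width = 2 · t* · s/√n = 2.45
95% CI: t* = 1.991, (116.33, 119.27), width = 2 · t* · s/√n = 2.93

The 95% CI is wider by 2.93 - 2.45 = 0.48.
Higher confidence requires a wider interval.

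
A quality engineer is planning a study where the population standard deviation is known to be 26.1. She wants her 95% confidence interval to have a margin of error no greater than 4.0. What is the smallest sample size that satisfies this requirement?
n ≥ 164

For margin E ≤ 4.0:
n ≥ (z* · σ / E)²
n ≥ (1.960 · 26.1 / 4.0)²
n ≥ 163.56

Minimum n = 164 (rounding up)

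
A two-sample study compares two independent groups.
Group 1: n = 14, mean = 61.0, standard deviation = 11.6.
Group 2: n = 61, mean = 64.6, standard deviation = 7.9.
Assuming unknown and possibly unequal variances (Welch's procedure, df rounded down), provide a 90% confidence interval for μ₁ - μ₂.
(-9.32, 2.12)

Difference: x̄₁ - x̄₂ = -3.60
SE = √(s₁²/n₁ + s₂²/n₂) = √(11.6²/14 + 7.9²/61) = 3.2611
df = 15.88 → 15 (Welch–Satterthwaite, rounded down)
t* = 1.753

CI: -3.60 ± 1.753 · 3.2611 = -3.60 ± 5.72 = (-9.32, 2.12)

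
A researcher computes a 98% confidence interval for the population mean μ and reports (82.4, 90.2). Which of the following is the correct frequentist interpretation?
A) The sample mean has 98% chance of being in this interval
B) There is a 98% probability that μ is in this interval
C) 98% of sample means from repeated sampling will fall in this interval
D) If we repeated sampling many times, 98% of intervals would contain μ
D

A) Wrong — x̄ is observed and sits in the interval by construction.
B) Wrong — μ is fixed; the randomness lives in the interval, not in μ.
C) Wrong — coverage applies to intervals containing μ, not to future x̄ values.
D) Correct — this is the frequentist long-run coverage interpretation.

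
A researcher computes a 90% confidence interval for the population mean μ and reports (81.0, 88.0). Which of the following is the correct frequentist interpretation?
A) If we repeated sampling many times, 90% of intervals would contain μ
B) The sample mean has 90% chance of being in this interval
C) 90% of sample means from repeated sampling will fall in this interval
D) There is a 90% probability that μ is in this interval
A

A) Correct — this is the frequentist long-run coverage interpretation.
B) Wrong — x̄ is observed and sits in the interval by construction.
C) Wrong — coverage applies to intervals containing μ, not to future x̄ values.
D) Wrong — μ is fixed; the randomness lives in the interval, not in μ.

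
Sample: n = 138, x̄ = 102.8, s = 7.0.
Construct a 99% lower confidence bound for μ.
μ ≥ 101.40

Lower bound (one-sided):
t* = 2.354 (one-sided for 99%)
Lower bound = x̄ - t* · s/√n = 102.8 - 2.354 · 7.0/√138 = 101.40

We are 99% confident that μ ≥ 101.40.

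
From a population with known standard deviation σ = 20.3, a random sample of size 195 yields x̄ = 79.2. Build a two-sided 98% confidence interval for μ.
(75.82, 82.58)

z-interval (σ known):
z* = 2.326 for 98% confidence

Margin of error = z* · σ/√n = 2.326 · 20.3/√195 = 3.38

CI: (79.2 - 3.38, 79.2 + 3.38) = (75.82, 82.58)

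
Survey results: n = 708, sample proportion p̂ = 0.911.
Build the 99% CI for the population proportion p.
(0.883, 0.939)

Proportion CI:
SE = √(p̂(1-p̂)/n) = √(0.911 · 0.089 / 708) = 0.01070

z* = 2.576
Margin = z* · SE = 2.576 · 0.01070 = 0.0276

CI: 0.911 ± 0.0276 = (0.883, 0.939)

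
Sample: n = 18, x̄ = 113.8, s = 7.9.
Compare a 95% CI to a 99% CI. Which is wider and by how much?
99% CI is wider by 2.93

df = 17
95% CI: t* = 2.110, (109.87, 117.73), width = 2 · t* · s/√n = 7.86
99% CI: t* = 2.898, (108.40, 119.20), width = 2 · t* · s/√n = 10.79

The 99% CI is wider by 10.79 - 7.86 = 2.93.
Higher confidence requires a wider interval.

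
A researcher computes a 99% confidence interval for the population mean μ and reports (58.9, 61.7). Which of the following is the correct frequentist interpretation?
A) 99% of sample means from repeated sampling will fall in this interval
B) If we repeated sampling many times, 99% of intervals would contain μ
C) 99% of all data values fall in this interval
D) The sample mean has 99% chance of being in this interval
B

A) Wrong — coverage applies to intervals containing μ, not to future x̄ values.
B) Correct — this is the frequentist long-run coverage interpretation.
C) Wrong — a CI is about the parameter μ, not individual data values.
D) Wrong — x̄ is observed and sits in the interval by construction.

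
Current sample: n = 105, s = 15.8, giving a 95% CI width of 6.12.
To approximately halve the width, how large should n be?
n ≈ 420

CI width ∝ 1/√n
To reduce width by factor 2, need √n to grow by 2 → need 2² = 4 times as many samples.

Current: n = 105, width = 6.12
New: n = 420, width ≈ 3.03

Width reduced by factor of 6.12/3.03 = 2.02.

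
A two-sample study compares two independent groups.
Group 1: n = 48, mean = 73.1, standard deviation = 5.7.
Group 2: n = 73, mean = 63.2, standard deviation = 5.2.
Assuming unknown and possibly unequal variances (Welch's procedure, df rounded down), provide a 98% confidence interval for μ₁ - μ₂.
(7.48, 12.32)

Difference: x̄₁ - x̄₂ = 9.90
SE = √(s₁²/n₁ + s₂²/n₂) = √(5.7²/48 + 5.2²/73) = 1.0234
df = 94.12 → 94 (Welch–Satterthwaite, rounded down)
t* = 2.367

CI: 9.90 ± 2.367 · 1.0234 = 9.90 ± 2.42 = (7.48, 12.32)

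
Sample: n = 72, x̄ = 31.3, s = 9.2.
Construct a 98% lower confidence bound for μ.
μ ≥ 29.03

Lower bound (one-sided):
t* = 2.092 (one-sided for 98%)
Lower bound = x̄ - t* · s/√n = 31.3 - 2.092 · 9.2/√72 = 29.03

We are 98% confident that μ ≥ 29.03.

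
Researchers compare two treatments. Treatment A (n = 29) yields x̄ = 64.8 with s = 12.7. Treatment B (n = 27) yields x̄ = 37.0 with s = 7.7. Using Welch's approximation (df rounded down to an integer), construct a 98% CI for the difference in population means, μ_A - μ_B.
(21.09, 34.51)

Difference: x̄₁ - x̄₂ = 27.80
SE = √(s₁²/n₁ + s₂²/n₂) = √(12.7²/29 + 7.7²/27) = 2.7853
df = 46.64 → 46 (Welch–Satterthwaite, rounded down)
t* = 2.410

CI: 27.80 ± 2.410 · 2.7853 = 27.80 ± 6.71 = (21.09, 34.51)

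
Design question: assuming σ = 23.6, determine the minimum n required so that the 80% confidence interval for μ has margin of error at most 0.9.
n ≥ 1131

For margin E ≤ 0.9:
n ≥ (z* · σ / E)²
n ≥ (1.282 · 23.6 / 0.9)²
n ≥ 1130.10

Minimum n = 1131 (rounding up)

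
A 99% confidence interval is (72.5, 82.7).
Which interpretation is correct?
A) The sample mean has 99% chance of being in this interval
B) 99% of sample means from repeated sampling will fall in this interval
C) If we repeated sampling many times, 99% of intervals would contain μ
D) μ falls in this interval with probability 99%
C

A) Wrong — x̄ is observed and sits in the interval by construction.
B) Wrong — coverage applies to intervals containing μ, not to future x̄ values.
C) Correct — this is the frequentist long-run coverage interpretation.
D) Wrong — μ is fixed; the randomness lives in the interval, not in μ.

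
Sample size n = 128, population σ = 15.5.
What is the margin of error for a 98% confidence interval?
Margin of error = 3.19

Margin of error = z* · σ/√n
= 2.326 · 15.5/√128
= 2.326 · 15.5/11.3137
= 3.19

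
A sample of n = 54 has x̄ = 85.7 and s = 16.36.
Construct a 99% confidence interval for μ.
(79.75, 91.65)

t-interval (σ unknown):
df = n - 1 = 53
t* = 2.672 for 99% confidence

Margin of error = t* · s/√n = 2.672 · 16.36/√54 = 5.95

CI: (79.75, 91.65)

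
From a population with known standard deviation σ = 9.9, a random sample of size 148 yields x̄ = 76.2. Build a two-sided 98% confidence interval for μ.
(74.31, 78.09)

z-interval (σ known):
z* = 2.326 for 98% confidence

Margin of error = z* · σ/√n = 2.326 · 9.9/√148 = 1.89

CI: (76.2 - 1.89, 76.2 + 1.89) = (74.31, 78.09)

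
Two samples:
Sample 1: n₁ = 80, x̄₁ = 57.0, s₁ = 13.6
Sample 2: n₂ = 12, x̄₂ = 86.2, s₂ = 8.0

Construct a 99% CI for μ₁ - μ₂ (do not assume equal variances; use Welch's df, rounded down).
(-36.99, -21.41)

Difference: x̄₁ - x̄₂ = -29.20
SE = √(s₁²/n₁ + s₂²/n₂) = √(13.6²/80 + 8.0²/12) = 2.7650
df = 22.03 → 22 (Welch–Satterthwaite, rounded down)
t* = 2.819

CI: -29.20 ± 2.819 · 2.7650 = -29.20 ± 7.79 = (-36.99, -21.41)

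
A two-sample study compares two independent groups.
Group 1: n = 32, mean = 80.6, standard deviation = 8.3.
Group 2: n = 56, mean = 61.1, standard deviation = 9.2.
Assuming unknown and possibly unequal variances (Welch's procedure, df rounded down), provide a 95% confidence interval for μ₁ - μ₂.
(15.68, 23.32)

Difference: x̄₁ - x̄₂ = 19.50
SE = √(s₁²/n₁ + s₂²/n₂) = √(8.3²/32 + 9.2²/56) = 1.9142
df = 70.28 → 70 (Welch–Satterthwaite, rounded down)
t* = 1.994

CI: 19.50 ± 1.994 · 1.9142 = 19.50 ± 3.82 = (15.68, 23.32)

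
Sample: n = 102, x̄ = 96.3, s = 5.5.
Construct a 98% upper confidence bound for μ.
μ ≤ 97.43

Upper bound (one-sided):
t* = 2.081 (one-sided for 98%)
Upper bound = x̄ + t* · s/√n = 96.3 + 2.081 · 5.5/√102 = 97.43

We are 98% confident that μ ≤ 97.43.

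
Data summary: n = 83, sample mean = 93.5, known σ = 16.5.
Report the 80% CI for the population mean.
(91.18, 95.82)

z-interval (σ known):
z* = 1.282 for 80% confidence

Margin of error = z* · σ/√n = 1.282 · 16.5/√83 = 2.32

CI: (93.5 - 2.32, 93.5 + 2.32) = (91.18, 95.82)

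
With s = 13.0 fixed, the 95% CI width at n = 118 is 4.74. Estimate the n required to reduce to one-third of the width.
n ≈ 1062

CI width ∝ 1/√n
To reduce width by factor 3, need √n to grow by 3 → need 3² = 9 times as many samples.

Current: n = 118, width = 4.74
New: n = 1062, width ≈ 1.57

Width reduced by factor of 4.74/1.57 = 3.02.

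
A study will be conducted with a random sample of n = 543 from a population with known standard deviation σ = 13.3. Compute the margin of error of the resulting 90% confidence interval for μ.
Margin of error = 0.94

Margin of error = z* · σ/√n
= 1.645 · 13.3/√543
= 1.645 · 13.3/23.3024
= 0.94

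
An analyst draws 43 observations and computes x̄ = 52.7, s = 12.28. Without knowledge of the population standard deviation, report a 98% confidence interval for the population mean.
(48.17, 57.23)

t-interval (σ unknown):
df = n - 1 = 42
t* = 2.418 for 98% confidence

Margin of error = t* · s/√n = 2.418 · 12.28/√43 = 4.53

CI: (48.17, 57.23)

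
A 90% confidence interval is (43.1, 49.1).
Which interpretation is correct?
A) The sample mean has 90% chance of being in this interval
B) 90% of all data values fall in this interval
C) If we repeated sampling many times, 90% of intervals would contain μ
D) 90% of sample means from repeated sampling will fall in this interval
C

A) Wrong — x̄ is observed and sits in the interval by construction.
B) Wrong — a CI is about the parameter μ, not individual data values.
C) Correct — this is the frequentist long-run coverage interpretation.
D) Wrong — coverage applies to intervals containing μ, not to future x̄ values.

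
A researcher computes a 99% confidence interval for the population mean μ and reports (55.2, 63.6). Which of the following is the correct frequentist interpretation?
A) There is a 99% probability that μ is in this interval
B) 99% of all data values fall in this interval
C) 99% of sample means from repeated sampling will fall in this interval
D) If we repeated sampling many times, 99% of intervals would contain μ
D

A) Wrong — μ is fixed; the randomness lives in the interval, not in μ.
B) Wrong — a CI is about the parameter μ, not individual data values.
C) Wrong — coverage applies to intervals containing μ, not to future x̄ values.
D) Correct — this is the frequentist long-run coverage interpretation.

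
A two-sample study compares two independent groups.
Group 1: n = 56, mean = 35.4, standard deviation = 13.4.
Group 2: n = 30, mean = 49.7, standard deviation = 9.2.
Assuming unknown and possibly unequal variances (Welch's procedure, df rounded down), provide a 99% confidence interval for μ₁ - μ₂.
(-20.78, -7.82)

Difference: x̄₁ - x̄₂ = -14.30
SE = √(s₁²/n₁ + s₂²/n₂) = √(13.4²/56 + 9.2²/30) = 2.4552
df = 78.75 → 78 (Welch–Satterthwaite, rounded down)
t* = 2.640

CI: -14.30 ± 2.640 · 2.4552 = -14.30 ± 6.48 = (-20.78, -7.82)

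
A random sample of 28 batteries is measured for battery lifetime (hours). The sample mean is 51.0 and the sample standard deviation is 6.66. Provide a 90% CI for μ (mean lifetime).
(48.86, 53.14)

t-interval (σ unknown):
df = n - 1 = 27
t* = 1.703 for 90% confidence

Margin of error = t* · s/√n = 1.703 · 6.66/√28 = 2.14

CI: (48.86, 53.14)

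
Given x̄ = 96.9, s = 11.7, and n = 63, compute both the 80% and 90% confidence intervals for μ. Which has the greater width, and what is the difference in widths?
90% CI is wider by 1.10

df = 62
80% CI: t* = 1.295, (94.99, 98.81), width = 2 · t* · s/√n = 3.82
90% CI: t* = 1.670, (94.44, 99.36), width = 2 · t* · s/√n = 4.92

The 90% CI is wider by 4.92 - 3.82 = 1.10.
Higher confidence requires a wider interval.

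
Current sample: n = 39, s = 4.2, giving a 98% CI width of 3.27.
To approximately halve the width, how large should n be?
n ≈ 156

CI width ∝ 1/√n
To reduce width by factor 2, need √n to grow by 2 → need 2² = 4 times as many samples.

Current: n = 39, width = 3.27
New: n = 156, width ≈ 1.58

Width reduced by factor of 3.27/1.58 = 2.07.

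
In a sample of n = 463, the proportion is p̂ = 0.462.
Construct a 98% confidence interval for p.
(0.408, 0.516)

Proportion CI:
SE = √(p̂(1-p̂)/n) = √(0.462 · 0.538 / 463) = 0.02317

z* = 2.326
Margin = z* · SE = 2.326 · 0.02317 = 0.0539

CI: 0.462 ± 0.0539 = (0.408, 0.516)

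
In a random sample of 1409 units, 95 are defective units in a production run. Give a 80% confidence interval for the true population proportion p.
(0.059, 0.076)

Proportion CI:
p̂ = 95/1409 = 0.06742
SE = √(p̂(1-p̂)/n) = √(0.06742 · 0.93258 / 1409) = 0.00668

z* = 1.282
Margin = z* · SE = 1.282 · 0.00668 = 0.0086

CI: 0.06742 ± 0.0086 = (0.059, 0.076)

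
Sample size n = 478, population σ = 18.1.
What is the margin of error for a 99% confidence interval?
Margin of error = 2.13

Margin of error = z* · σ/√n
= 2.576 · 18.1/√478
= 2.576 · 18.1/21.8632
= 2.13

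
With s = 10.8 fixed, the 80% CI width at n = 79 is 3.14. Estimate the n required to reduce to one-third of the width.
n ≈ 711

CI width ∝ 1/√n
To reduce width by factor 3, need √n to grow by 3 → need 3² = 9 times as many samples.

Current: n = 79, width = 3.14
New: n = 711, width ≈ 1.04

Width reduced by factor of 3.14/1.04 = 3.02.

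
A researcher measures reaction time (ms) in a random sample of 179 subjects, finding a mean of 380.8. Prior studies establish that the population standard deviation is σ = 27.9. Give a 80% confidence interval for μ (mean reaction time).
(378.13, 383.47)

z-interval (σ known):
z* = 1.282 for 80% confidence

Margin of error = z* · σ/√n = 1.282 · 27.9/√179 = 2.67

CI: (380.8 - 2.67, 380.8 + 2.67) = (378.13, 383.47)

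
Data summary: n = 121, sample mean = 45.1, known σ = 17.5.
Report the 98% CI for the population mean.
(41.40, 48.80)

z-interval (σ known):
z* = 2.326 for 98% confidence

Margin of error = z* · σ/√n = 2.326 · 17.5/√121 = 3.70

CI: (45.1 - 3.70, 45.1 + 3.70) = (41.40, 48.80)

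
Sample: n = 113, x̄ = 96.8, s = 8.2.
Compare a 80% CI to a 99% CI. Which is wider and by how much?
99% CI is wider by 2.05

df = 112
80% CI: t* = 1.289, (95.81, 97.79), width = 2 · t* · s/√n = 1.99
99% CI: t* = 2.620, (94.78, 98.82), width = 2 · t* · s/√n = 4.04

The 99% CI is wider by 4.04 - 1.99 = 2.05.
Higher confidence requires a wider interval.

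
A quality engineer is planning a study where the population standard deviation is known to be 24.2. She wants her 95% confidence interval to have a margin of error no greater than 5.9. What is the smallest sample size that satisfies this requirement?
n ≥ 65

For margin E ≤ 5.9:
n ≥ (z* · σ / E)²
n ≥ (1.960 · 24.2 / 5.9)²
n ≥ 64.63

Minimum n = 65 (rounding up)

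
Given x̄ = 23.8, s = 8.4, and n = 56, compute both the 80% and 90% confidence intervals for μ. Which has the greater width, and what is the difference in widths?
90% CI is wider by 0.85

df = 55
80% CI: t* = 1.297, (22.34, 25.26), width = 2 · t* · s/√n = 2.91
90% CI: t* = 1.673, (21.92, 25.68), width = 2 · t* · s/√n = 3.76

The 90% CI is wider by 3.76 - 2.91 = 0.85.
Higher confidence requires a wider interval.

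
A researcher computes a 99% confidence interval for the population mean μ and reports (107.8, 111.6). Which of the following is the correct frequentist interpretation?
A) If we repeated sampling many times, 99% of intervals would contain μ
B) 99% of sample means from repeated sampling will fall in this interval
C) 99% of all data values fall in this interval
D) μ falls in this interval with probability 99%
A

A) Correct — this is the frequentist long-run coverage interpretation.
B) Wrong — coverage applies to intervals containing μ, not to future x̄ values.
C) Wrong — a CI is about the parameter μ, not individual data values.
D) Wrong — μ is fixed; the randomness lives in the interval, not in μ.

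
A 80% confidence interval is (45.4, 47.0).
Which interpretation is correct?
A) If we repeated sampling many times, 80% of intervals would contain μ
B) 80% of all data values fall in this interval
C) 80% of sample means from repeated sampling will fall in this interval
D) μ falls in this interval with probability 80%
A

A) Correct — this is the frequentist long-run coverage interpretation.
B) Wrong — a CI is about the parameter μ, not individual data values.
C) Wrong — coverage applies to intervals containing μ, not to future x̄ values.
D) Wrong — μ is fixed; the randomness lives in the interval, not in μ.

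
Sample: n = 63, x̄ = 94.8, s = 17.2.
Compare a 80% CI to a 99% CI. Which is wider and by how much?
99% CI is wider by 5.91

df = 62
80% CI: t* = 1.295, (91.99, 97.61), width = 2 · t* · s/√n = 5.61
99% CI: t* = 2.657, (89.04, 100.56), width = 2 · t* · s/√n = 11.52

The 99% CI is wider by 11.52 - 5.61 = 5.91.
Higher confidence requires a wider interval.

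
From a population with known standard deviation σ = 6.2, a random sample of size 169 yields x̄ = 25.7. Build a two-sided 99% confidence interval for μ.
(24.47, 26.93)

z-interval (σ known):
z* = 2.576 for 99% confidence

Margin of error = z* · σ/√n = 2.576 · 6.2/√169 = 1.23

CI: (25.7 - 1.23, 25.7 + 1.23) = (24.47, 26.93)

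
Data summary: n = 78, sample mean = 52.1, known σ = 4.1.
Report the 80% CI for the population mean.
(51.50, 52.70)

z-interval (σ known):
z* = 1.282 for 80% confidence

Margin of error = z* · σ/√n = 1.282 · 4.1/√78 = 0.60

CI: (52.1 - 0.60, 52.1 + 0.60) = (51.50, 52.70)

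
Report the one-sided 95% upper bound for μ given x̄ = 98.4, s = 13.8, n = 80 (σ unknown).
μ ≤ 100.97

Upper bound (one-sided):
t* = 1.664 (one-sided for 95%)
Upper bound = x̄ + t* · s/√n = 98.4 + 1.664 · 13.8/√80 = 100.97

We are 95% confident that μ ≤ 100.97.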